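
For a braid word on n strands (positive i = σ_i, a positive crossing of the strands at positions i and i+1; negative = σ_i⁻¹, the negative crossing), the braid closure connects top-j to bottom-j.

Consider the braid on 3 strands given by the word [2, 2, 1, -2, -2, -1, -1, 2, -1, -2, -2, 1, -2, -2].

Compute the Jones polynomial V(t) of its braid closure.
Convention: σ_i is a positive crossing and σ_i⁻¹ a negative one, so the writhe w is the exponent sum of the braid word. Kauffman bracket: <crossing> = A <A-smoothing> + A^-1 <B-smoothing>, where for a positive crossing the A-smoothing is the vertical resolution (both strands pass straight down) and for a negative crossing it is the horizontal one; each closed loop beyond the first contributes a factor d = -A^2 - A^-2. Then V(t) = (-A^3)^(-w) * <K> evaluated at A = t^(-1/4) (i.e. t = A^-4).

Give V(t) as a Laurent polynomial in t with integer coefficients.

-1 + 4*t^-1 - 5*t^-2 + 7*t^-3 - 7*t^-4 + 6*t^-5 - 5*t^-6 + 3*t^-7 - t^-8

Derivation:
The presented braid s2 s2 s1 s2^-1 s2^-1 s1^-1 s1^-1 s2 s1^-1 s2^-1 s2^-1 s1 s2^-1 s2^-1 on 3 strands reduces by inverse Markov moves (closure unchanged at each step):
  Deconjugate: the word is γ·β·γ⁻¹ with γ = s2 s2 (prefix) and γ⁻¹ = s2^-1 s2^-1 (suffix); strip both.
Reduced to β = s1 s2^-1 s2^-1 s1^-1 s1^-1 s2 s1^-1 s2^-1 s2^-1 s1 on 3 strands, 10 crossings.
Compute on β:
Braid: s1 s2^-1 s2^-1 s1^-1 s1^-1 s2 s1^-1 s2^-1 s2^-1 s1 on 3 strands, 10 crossings.
Writhe w = (#positive) - (#negative) = 3 - 7 = -4.
Enumerate smoothing states for the bracket polynomial. There are 2^10 = 1024 states.
Each crossing splits two ways (0=vertical, 1=horizontal). The state's weight is A^(#A-smoothings - #B-smoothings) * d^(loops - 1).
Tabulate the states by total A-exponent and number of loops L (A-exp: L × count):
  A^10: L=6 ×1
  A^8: L=5 ×10
  A^6: L=4 ×43, L=6 ×2
  A^4: L=3 ×98, L=5 ×22
  A^2: L=2 ×118, L=4 ×88, L=6 ×4
  A^0: L=1 ×60, L=3 ×162, L=5 ×30
  A^-2: L=2 ×128, L=4 ×79, L=6 ×3
  A^-4: L=1 ×23, L=3 ×84, L=5 ×13
  A^-6: L=2 ×27, L=4 ×18
  A^-8: L=1 ×2, L=3 ×8
  A^-10: L=2 ×1
Each group contributes A^e * Σ count * d^(L-1):
Powers of d = -A^2 - A^-2: d^2 = A^4 + 2 + A^-4; d^3 = -A^6 - 3*A^2 - 3*A^-2 - A^-6; d^4 = A^8 + 4*A^4 + 6 + 4*A^-4 + A^-8; d^5 = -A^10 - 5*A^6 - 10*A^2 - 10*A^-2 - 5*A^-6 - A^-10.
  A^10 * (d^5) = -A^20 - 5*A^16 - 10*A^12 - 10*A^8 - 5*A^4 - 1
  A^8 * (10*d^4) = 10*A^16 + 40*A^12 + 60*A^8 + 40*A^4 + 10
  A^6 * (43*d^3 + 2*d^5) = -2*A^16 - 53*A^12 - 149*A^8 - 149*A^4 - 53 - 2*A^-4
  A^4 * (98*d^2 + 22*d^4) = 22*A^12 + 186*A^8 + 328*A^4 + 186 + 22*A^-4
  A^2 * (118*d + 88*d^3 + 4*d^5) = -4*A^12 - 108*A^8 - 422*A^4 - 422 - 108*A^-4 - 4*A^-8
  A^0 * (60 + 162*d^2 + 30*d^4) = 30*A^8 + 282*A^4 + 564 + 282*A^-4 + 30*A^-8
  A^-2 * (128*d + 79*d^3 + 3*d^5) = -3*A^8 - 94*A^4 - 395 - 395*A^-4 - 94*A^-8 - 3*A^-12
  A^-4 * (23 + 84*d^2 + 13*d^4) = 13*A^4 + 136 + 269*A^-4 + 136*A^-8 + 13*A^-12
  A^-6 * (27*d + 18*d^3) = -18 - 81*A^-4 - 81*A^-8 - 18*A^-12
  A^-8 * (2 + 8*d^2) = 8*A^-4 + 18*A^-8 + 8*A^-12
  A^-10 * (d) = -A^-8 - A^-12
Summing the groups: <K> = -A^20 + 3*A^16 - 5*A^12 + 6*A^8 - 7*A^4 + 7 - 5*A^-4 + 4*A^-8 - A^-12
Normalise by the writhe: (-A^3)^(-w) = (-A^3)^(4) = A^12, so f(A) = A^12 * <K> = -A^32 + 3*A^28 - 5*A^24 + 6*A^20 - 7*A^16 + 7*A^12 - 5*A^8 + 4*A^4 - 1.
Substitute A = t^(-1/4), i.e. A^e → t^(-e/4): V(t) = -1 + 4*t^-1 - 5*t^-2 + 7*t^-3 - 7*t^-4 + 6*t^-5 - 5*t^-6 + 3*t^-7 - t^-8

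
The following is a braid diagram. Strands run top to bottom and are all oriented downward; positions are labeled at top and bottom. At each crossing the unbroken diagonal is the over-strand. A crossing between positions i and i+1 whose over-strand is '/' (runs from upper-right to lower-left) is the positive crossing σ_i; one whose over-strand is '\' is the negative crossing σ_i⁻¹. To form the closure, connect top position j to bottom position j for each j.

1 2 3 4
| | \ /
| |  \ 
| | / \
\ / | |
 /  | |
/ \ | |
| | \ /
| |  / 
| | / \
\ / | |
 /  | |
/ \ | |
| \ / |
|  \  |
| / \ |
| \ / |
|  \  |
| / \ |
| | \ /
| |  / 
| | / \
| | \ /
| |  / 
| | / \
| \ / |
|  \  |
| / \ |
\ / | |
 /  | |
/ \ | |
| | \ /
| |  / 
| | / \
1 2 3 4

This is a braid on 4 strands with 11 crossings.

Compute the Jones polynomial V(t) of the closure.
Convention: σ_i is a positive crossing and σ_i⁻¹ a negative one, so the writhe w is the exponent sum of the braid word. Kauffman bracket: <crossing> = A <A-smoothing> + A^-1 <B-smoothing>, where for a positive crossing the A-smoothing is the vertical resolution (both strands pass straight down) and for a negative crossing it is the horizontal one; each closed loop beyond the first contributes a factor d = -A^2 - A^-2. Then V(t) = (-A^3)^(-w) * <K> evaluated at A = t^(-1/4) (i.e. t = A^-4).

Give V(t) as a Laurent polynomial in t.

Reading the diagram top to bottom ('/'-over between positions i,i+1 = s_i, '\'-over = s_i^-1): braid word = s3^-1 s1 s3 s1 s2^-1 s2^-1 s3 s3 s2^-1 s1 s3.
The presented braid s3^-1 s1 s3 s1 s2^-1 s2^-1 s3 s3 s2^-1 s1 s3 on 4 strands reduces by inverse Markov moves (closure unchanged at each step):
  Deconjugate: the word is γ·β·γ⁻¹ with γ = s3^-1 (prefix) and γ⁻¹ = s3 (suffix); strip both.
Reduced to β = s1 s3 s1 s2^-1 s2^-1 s3 s3 s2^-1 s1 on 4 strands, 9 crossings.
Compute on β:
Braid: s1 s3 s1 s2^-1 s2^-1 s3 s3 s2^-1 s1 on 4 strands, 9 crossings.
Writhe w = (#positive) - (#negative) = 6 - 3 = 3.
Computing the Kauffman bracket via state sum. There are 2^9 = 512 states.
For each crossing: s=0 is the vertical smoothing, s=1 horizontal. Crossing k contributes A^(sign_k * (1 - 2*s_k)); loop factor d = -A^2 - A^-2.
Tabulate the states by total A-exponent and number of loops L (A-exp: L × count):
  A^9: L=5 ×1
  A^7: L=4 ×9
  A^5: L=3 ×32, L=5 ×4
  A^3: L=2 ×55, L=4 ×28, L=6 ×1
  A^1: L=1 ×39, L=3 ×77, L=5 ×10
  A^-1: L=2 ×81, L=4 ×44, L=6 ×1
  A^-3: L=3 ×73, L=5 ×11
  A^-5: L=4 ×35, L=6 ×1
  A^-7: L=5 ×9
  A^-9: L=6 ×1
Each group contributes A^e * Σ count * d^(L-1):
Powers of d = -A^2 - A^-2: d^2 = A^4 + 2 + A^-4; d^3 = -A^6 - 3*A^2 - 3*A^-2 - A^-6; d^4 = A^8 + 4*A^4 + 6 + 4*A^-4 + A^-8; d^5 = -A^10 - 5*A^6 - 10*A^2 - 10*A^-2 - 5*A^-6 - A^-10.
  A^9 * (d^4) = A^17 + 4*A^13 + 6*A^9 + 4*A^5 + A
  A^7 * (9*d^3) = -9*A^13 - 27*A^9 - 27*A^5 - 9*A
  A^5 * (32*d^2 + 4*d^4) = 4*A^13 + 48*A^9 + 88*A^5 + 48*A + 4*A^-3
  A^3 * (55*d + 28*d^3 + d^5) = -A^13 - 33*A^9 - 149*A^5 - 149*A - 33*A^-3 - A^-7
  A^1 * (39 + 77*d^2 + 10*d^4) = 10*A^9 + 117*A^5 + 253*A + 117*A^-3 + 10*A^-7
  A^-1 * (81*d + 44*d^3 + d^5) = -A^9 - 49*A^5 - 223*A - 223*A^-3 - 49*A^-7 - A^-11
  A^-3 * (73*d^2 + 11*d^4) = 11*A^5 + 117*A + 212*A^-3 + 117*A^-7 + 11*A^-11
  A^-5 * (35*d^3 + d^5) = -A^5 - 40*A - 115*A^-3 - 115*A^-7 - 40*A^-11 - A^-15
  A^-7 * (9*d^4) = 9*A + 36*A^-3 + 54*A^-7 + 36*A^-11 + 9*A^-15
  A^-9 * (d^5) = -A - 5*A^-3 - 10*A^-7 - 10*A^-11 - 5*A^-15 - A^-19
Summing the groups: <K> = A^17 - 2*A^13 + 3*A^9 - 6*A^5 + 6*A - 7*A^-3 + 6*A^-7 - 4*A^-11 + 3*A^-15 - A^-19
Normalise by the writhe: (-A^3)^(-w) = (-A^3)^(-3) = -A^-9, so f(A) = -A^-9 * <K> = -A^8 + 2*A^4 - 3 + 6*A^-4 - 6*A^-8 + 7*A^-12 - 6*A^-16 + 4*A^-20 - 3*A^-24 + A^-28.
Substitute A = t^(-1/4), i.e. A^e → t^(-e/4): V(t) = t^7 - 3*t^6 + 4*t^5 - 6*t^4 + 7*t^3 - 6*t^2 + 6*t - 3 + 2*t^-1 - t^-2

Answer: t^7 - 3*t^6 + 4*t^5 - 6*t^4 + 7*t^3 - 6*t^2 + 6*t - 3 + 2*t^-1 - t^-2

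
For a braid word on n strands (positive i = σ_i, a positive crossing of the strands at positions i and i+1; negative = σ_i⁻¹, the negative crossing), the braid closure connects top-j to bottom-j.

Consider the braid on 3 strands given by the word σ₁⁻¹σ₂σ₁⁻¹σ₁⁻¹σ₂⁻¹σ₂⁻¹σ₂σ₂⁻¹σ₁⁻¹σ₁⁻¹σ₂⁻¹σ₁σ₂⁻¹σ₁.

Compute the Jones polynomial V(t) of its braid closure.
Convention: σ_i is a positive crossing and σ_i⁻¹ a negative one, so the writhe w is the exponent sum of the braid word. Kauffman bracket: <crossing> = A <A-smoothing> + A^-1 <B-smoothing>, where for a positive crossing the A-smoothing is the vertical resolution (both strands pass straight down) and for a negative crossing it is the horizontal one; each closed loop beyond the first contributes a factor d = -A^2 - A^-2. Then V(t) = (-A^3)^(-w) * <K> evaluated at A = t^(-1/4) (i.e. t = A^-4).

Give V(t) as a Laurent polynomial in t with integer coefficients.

The presented braid s1^-1 s2 s1^-1 s1^-1 s2^-1 s2^-1 s2 s2^-1 s1^-1 s1^-1 s2^-1 s1 s2^-1 s1 on 3 strands reduces by inverse Markov moves (closure unchanged at each step):
  Deconjugate: the word is γ·β·γ⁻¹ with γ = s1^-1 (prefix) and γ⁻¹ = s1 (suffix); strip both.
  Deconjugate: the word is γ·β·γ⁻¹ with γ = s2 s1^-1 (prefix) and γ⁻¹ = s1 s2^-1 (suffix); strip both.
Reduced to β = s1^-1 s2^-1 s2^-1 s2 s2^-1 s1^-1 s1^-1 s2^-1 on 3 strands, 8 crossings.
Compute on β:
First cancel adjacent σ_i σ_i⁻¹ pairs (Reidemeister II — same braid, same closure): s1^-1 s2^-1 s2^-1 s2 s2^-1 s1^-1 s1^-1 s2^-1 → s1^-1 s2^-1 s2^-1 s1^-1 s1^-1 s2^-1.
Braid: s1^-1 s2^-1 s2^-1 s1^-1 s1^-1 s2^-1 on 3 strands, 6 crossings.
Writhe w = (#positive) - (#negative) = 0 - 6 = -6.
Enumerate smoothing states for the bracket polynomial. There are 2^6 = 64 states.
For each crossing: s=0 is the vertical smoothing, s=1 horizontal. Crossing k contributes A^(sign_k * (1 - 2*s_k)); loop factor d = -A^2 - A^-2.
Tabulate the states by total A-exponent and number of loops L (A-exp: L × count):
  A^6: L=3 ×1
  A^4: L=2 ×4, L=4 ×2
  A^2: L=1 ×4, L=3 ×11
  A^0: L=2 ×18, L=4 ×2
  A^-2: L=1 ×9, L=3 ×6
  A^-4: L=2 ×6
  A^-6: L=3 ×1
Each group contributes A^e * Σ count * d^(L-1):
Powers of d = -A^2 - A^-2: d^2 = A^4 + 2 + A^-4; d^3 = -A^6 - 3*A^2 - 3*A^-2 - A^-6.
  A^6 * (d^2) = A^10 + 2*A^6 + A^2
  A^4 * (4*d + 2*d^3) = -2*A^10 - 10*A^6 - 10*A^2 - 2*A^-2
  A^2 * (4 + 11*d^2) = 11*A^6 + 26*A^2 + 11*A^-2
  A^0 * (18*d + 2*d^3) = -2*A^6 - 24*A^2 - 24*A^-2 - 2*A^-6
  A^-2 * (9 + 6*d^2) = 6*A^2 + 21*A^-2 + 6*A^-6
  A^-4 * (6*d) = -6*A^-2 - 6*A^-6
  A^-6 * (d^2) = A^-2 + 2*A^-6 + A^-10
Summing the groups: <K> = -A^10 + A^6 - A^2 + A^-2 + A^-10
Normalise by the writhe: (-A^3)^(-w) = (-A^3)^(6) = A^18, so f(A) = A^18 * <K> = -A^28 + A^24 - A^20 + A^16 + A^8.
Substitute A = t^(-1/4), i.e. A^e → t^(-e/4): V(t) = t^-2 + t^-4 - t^-5 + t^-6 - t^-7

Answer: t^-2 + t^-4 - t^-5 + t^-6 - t^-7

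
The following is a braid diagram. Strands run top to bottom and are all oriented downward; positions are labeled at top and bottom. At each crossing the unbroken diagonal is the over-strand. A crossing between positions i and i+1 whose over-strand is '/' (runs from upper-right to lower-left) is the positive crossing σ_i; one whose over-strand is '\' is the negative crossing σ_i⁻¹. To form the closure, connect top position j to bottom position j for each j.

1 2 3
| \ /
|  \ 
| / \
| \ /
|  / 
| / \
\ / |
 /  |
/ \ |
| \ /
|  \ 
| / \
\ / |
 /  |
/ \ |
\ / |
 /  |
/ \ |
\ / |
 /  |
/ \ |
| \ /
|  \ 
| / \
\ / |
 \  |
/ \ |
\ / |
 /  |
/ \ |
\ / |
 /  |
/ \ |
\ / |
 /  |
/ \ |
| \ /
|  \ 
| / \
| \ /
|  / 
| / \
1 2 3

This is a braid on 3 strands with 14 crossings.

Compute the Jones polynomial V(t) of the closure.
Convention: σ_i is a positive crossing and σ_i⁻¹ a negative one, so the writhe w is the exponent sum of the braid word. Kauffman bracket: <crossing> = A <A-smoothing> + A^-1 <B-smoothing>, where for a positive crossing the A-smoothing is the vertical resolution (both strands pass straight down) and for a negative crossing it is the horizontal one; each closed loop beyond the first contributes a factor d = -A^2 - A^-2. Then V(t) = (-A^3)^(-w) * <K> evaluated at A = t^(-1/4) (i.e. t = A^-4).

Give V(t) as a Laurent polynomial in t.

Reading the diagram top to bottom ('/'-over between positions i,i+1 = s_i, '\'-over = s_i^-1): braid word = s2^-1 s2 s1 s2^-1 s1 s1 s1 s2^-1 s1^-1 s1 s1 s1 s2^-1 s2.
The presented braid s2^-1 s2 s1 s2^-1 s1 s1 s1 s2^-1 s1^-1 s1 s1 s1 s2^-1 s2 on 3 strands reduces by inverse Markov moves (closure unchanged at each step):
  Deconjugate: the word is γ·β·γ⁻¹ with γ = s2^-1 s2 (prefix) and γ⁻¹ = s2^-1 s2 (suffix); strip both.
Reduced to β = s1 s2^-1 s1 s1 s1 s2^-1 s1^-1 s1 s1 s1 on 3 strands, 10 crossings.
Compute on β:
First cancel adjacent σ_i σ_i⁻¹ pairs (Reidemeister II — same braid, same closure): s1 s2^-1 s1 s1 s1 s2^-1 s1^-1 s1 s1 s1 → s1 s2^-1 s1 s1 s1 s2^-1 s1 s1.
Braid: s1 s2^-1 s1 s1 s1 s2^-1 s1 s1 on 3 strands, 8 crossings.
Writhe w = (#positive) - (#negative) = 6 - 2 = 4.
State-sum expansion of <K>. There are 2^8 = 256 states.
Each crossing splits two ways (0=vertical, 1=horizontal). The state's weight is A^(#A-smoothings - #B-smoothings) * d^(loops - 1).
Tabulate the states by total A-exponent and number of loops L (A-exp: L × count):
  A^8: L=3 ×1
  A^6: L=2 ×8
  A^4: L=1 ×21, L=3 ×7
  A^2: L=2 ×54, L=4 ×2
  A^0: L=3 ×70
  A^-2: L=4 ×56
  A^-4: L=5 ×28
  A^-6: L=6 ×8
  A^-8: L=7 ×1
Each group contributes A^e * Σ count * d^(L-1):
Powers of d = -A^2 - A^-2: d^2 = A^4 + 2 + A^-4; d^3 = -A^6 - 3*A^2 - 3*A^-2 - A^-6; d^4 = A^8 + 4*A^4 + 6 + 4*A^-4 + A^-8; d^5 = -A^10 - 5*A^6 - 10*A^2 - 10*A^-2 - 5*A^-6 - A^-10; d^6 = A^12 + 6*A^8 + 15*A^4 + 20 + 15*A^-4 + 6*A^-8 + A^-12.
  A^8 * (d^2) = A^12 + 2*A^8 + A^4
  A^6 * (8*d) = -8*A^8 - 8*A^4
  A^4 * (21 + 7*d^2) = 7*A^8 + 35*A^4 + 7
  A^2 * (54*d + 2*d^3) = -2*A^8 - 60*A^4 - 60 - 2*A^-4
  A^0 * (70*d^2) = 70*A^4 + 140 + 70*A^-4
  A^-2 * (56*d^3) = -56*A^4 - 168 - 168*A^-4 - 56*A^-8
  A^-4 * (28*d^4) = 28*A^4 + 112 + 168*A^-4 + 112*A^-8 + 28*A^-12
  A^-6 * (8*d^5) = -8*A^4 - 40 - 80*A^-4 - 80*A^-8 - 40*A^-12 - 8*A^-16
  A^-8 * (d^6) = A^4 + 6 + 15*A^-4 + 20*A^-8 + 15*A^-12 + 6*A^-16 + A^-20
Summing the groups: <K> = A^12 - A^8 + 3*A^4 - 3 + 3*A^-4 - 4*A^-8 + 3*A^-12 - 2*A^-16 + A^-20
Normalise by the writhe: (-A^3)^(-w) = (-A^3)^(-4) = A^-12, so f(A) = A^-12 * <K> = 1 - A^-4 + 3*A^-8 - 3*A^-12 + 3*A^-16 - 4*A^-20 + 3*A^-24 - 2*A^-28 + A^-32.
Substitute A = t^(-1/4), i.e. A^e → t^(-e/4): V(t) = t^8 - 2*t^7 + 3*t^6 - 4*t^5 + 3*t^4 - 3*t^3 + 3*t^2 - t + 1

Answer: t^8 - 2*t^7 + 3*t^6 - 4*t^5 + 3*t^4 - 3*t^3 + 3*t^2 - t + 1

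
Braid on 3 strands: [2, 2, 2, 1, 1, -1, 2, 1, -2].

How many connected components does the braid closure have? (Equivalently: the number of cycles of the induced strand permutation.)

Track the strand permutation on 3 strands, starting from identity.
  step 1: s2 swaps positions 2,3 -> [1 3 2]
  step 2: s2 swaps positions 2,3 -> [1 2 3]
  step 3: s2 swaps positions 2,3 -> [1 3 2]
  step 4: s1 swaps positions 1,2 -> [3 1 2]
  step 5: s1 swaps positions 1,2 -> [1 3 2]
  step 6: s1^-1 swaps positions 1,2 -> [3 1 2]
  step 7: s2 swaps positions 2,3 -> [3 2 1]
  step 8: s1 swaps positions 1,2 -> [2 3 1]
  step 9: s2^-1 swaps positions 2,3 -> [2 1 3]
Final permutation (position -> original strand): [2 1 3]
Closure components = cycle count of this permutation = 2.

Answer: 2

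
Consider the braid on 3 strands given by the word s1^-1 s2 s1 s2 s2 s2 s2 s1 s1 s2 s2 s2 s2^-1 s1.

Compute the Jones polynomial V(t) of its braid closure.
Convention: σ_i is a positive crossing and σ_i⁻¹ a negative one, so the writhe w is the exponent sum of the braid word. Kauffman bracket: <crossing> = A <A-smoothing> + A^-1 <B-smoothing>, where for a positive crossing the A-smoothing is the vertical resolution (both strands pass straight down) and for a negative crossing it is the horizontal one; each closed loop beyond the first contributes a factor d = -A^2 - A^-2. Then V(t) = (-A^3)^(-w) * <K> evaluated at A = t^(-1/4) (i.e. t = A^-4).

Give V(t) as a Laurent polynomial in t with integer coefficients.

-t^12 + t^11 - t^10 + t^9 - t^8 + t^6 + t^4

Derivation:
The presented braid s1^-1 s2 s1 s2 s2 s2 s2 s1 s1 s2 s2 s2 s2^-1 s1 on 3 strands reduces by inverse Markov moves (closure unchanged at each step):
  Deconjugate: the word is γ·β·γ⁻¹ with γ = s1^-1 s2 (prefix) and γ⁻¹ = s2^-1 s1 (suffix); strip both.
Reduced to β = s1 s2 s2 s2 s2 s1 s1 s2 s2 s2 on 3 strands, 10 crossings.
Compute on β:
Braid: s1 s2 s2 s2 s2 s1 s1 s2 s2 s2 on 3 strands, 10 crossings.
Writhe w = (#positive) - (#negative) = 10 - 0 = 10.
Computing the Kauffman bracket via state sum. There are 2^10 = 1024 states.
For each crossing: s=0 is the vertical smoothing, s=1 horizontal. Crossing k contributes A^(sign_k * (1 - 2*s_k)); loop factor d = -A^2 - A^-2.
Tabulate the states by total A-exponent and number of loops L (A-exp: L × count):
  A^10: L=3 ×1
  A^8: L=2 ×10
  A^6: L=1 ×21, L=3 ×24
  A^4: L=2 ×84, L=4 ×36
  A^2: L=1 ×24, L=3 ×151, L=5 ×35
  A^0: L=2 ×72, L=4 ×159, L=6 ×21
  A^-2: L=3 ×98, L=5 ×105, L=7 ×7
  A^-4: L=4 ×76, L=6 ×43, L=8 ×1
  A^-6: L=5 ×35, L=7 ×10
  A^-8: L=6 ×9, L=8 ×1
  A^-10: L=7 ×1
Each group contributes A^e * Σ count * d^(L-1):
Powers of d = -A^2 - A^-2: d^2 = A^4 + 2 + A^-4; d^3 = -A^6 - 3*A^2 - 3*A^-2 - A^-6; d^4 = A^8 + 4*A^4 + 6 + 4*A^-4 + A^-8; d^5 = -A^10 - 5*A^6 - 10*A^2 - 10*A^-2 - 5*A^-6 - A^-10; d^6 = A^12 + 6*A^8 + 15*A^4 + 20 + 15*A^-4 + 6*A^-8 + A^-12; d^7 = -A^14 - 7*A^10 - 21*A^6 - 35*A^2 - 35*A^-2 - 21*A^-6 - 7*A^-10 - A^-14.
  A^10 * (d^2) = A^14 + 2*A^10 + A^6
  A^8 * (10*d) = -10*A^10 - 10*A^6
  A^6 * (21 + 24*d^2) = 24*A^10 + 69*A^6 + 24*A^2
  A^4 * (84*d + 36*d^3) = -36*A^10 - 192*A^6 - 192*A^2 - 36*A^-2
  A^2 * (24 + 151*d^2 + 35*d^4) = 35*A^10 + 291*A^6 + 536*A^2 + 291*A^-2 + 35*A^-6
  A^0 * (72*d + 159*d^3 + 21*d^5) = -21*A^10 - 264*A^6 - 759*A^2 - 759*A^-2 - 264*A^-6 - 21*A^-10
  A^-2 * (98*d^2 + 105*d^4 + 7*d^6) = 7*A^10 + 147*A^6 + 623*A^2 + 966*A^-2 + 623*A^-6 + 147*A^-10 + 7*A^-14
  A^-4 * (76*d^3 + 43*d^5 + d^7) = -A^10 - 50*A^6 - 312*A^2 - 693*A^-2 - 693*A^-6 - 312*A^-10 - 50*A^-14 - A^-18
  A^-6 * (35*d^4 + 10*d^6) = 10*A^6 + 95*A^2 + 290*A^-2 + 410*A^-6 + 290*A^-10 + 95*A^-14 + 10*A^-18
  A^-8 * (9*d^5 + d^7) = -A^6 - 16*A^2 - 66*A^-2 - 125*A^-6 - 125*A^-10 - 66*A^-14 - 16*A^-18 - A^-22
  A^-10 * (d^6) = A^2 + 6*A^-2 + 15*A^-6 + 20*A^-10 + 15*A^-14 + 6*A^-18 + A^-22
Summing the groups: <K> = A^14 + A^6 - A^-2 + A^-6 - A^-10 + A^-14 - A^-18
Normalise by the writhe: (-A^3)^(-w) = (-A^3)^(-10) = A^-30, so f(A) = A^-30 * <K> = A^-16 + A^-24 - A^-32 + A^-36 - A^-40 + A^-44 - A^-48.
Substitute A = t^(-1/4), i.e. A^e → t^(-e/4): V(t) = -t^12 + t^11 - t^10 + t^9 - t^8 + t^6 + t^4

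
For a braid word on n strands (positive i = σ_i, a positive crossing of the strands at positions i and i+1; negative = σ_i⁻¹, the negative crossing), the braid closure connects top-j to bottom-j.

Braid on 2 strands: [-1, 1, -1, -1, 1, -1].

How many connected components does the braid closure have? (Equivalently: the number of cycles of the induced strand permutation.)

Track the strand permutation on 2 strands, starting from identity.
  step 1: s1^-1 swaps positions 1,2 -> [2 1]
  step 2: s1 swaps positions 1,2 -> [1 2]
  step 3: s1^-1 swaps positions 1,2 -> [2 1]
  step 4: s1^-1 swaps positions 1,2 -> [1 2]
  step 5: s1 swaps positions 1,2 -> [2 1]
  step 6: s1^-1 swaps positions 1,2 -> [1 2]
Final permutation (position -> original strand): [1 2]
Closure components = cycle count of this permutation = 2.

Answer: 2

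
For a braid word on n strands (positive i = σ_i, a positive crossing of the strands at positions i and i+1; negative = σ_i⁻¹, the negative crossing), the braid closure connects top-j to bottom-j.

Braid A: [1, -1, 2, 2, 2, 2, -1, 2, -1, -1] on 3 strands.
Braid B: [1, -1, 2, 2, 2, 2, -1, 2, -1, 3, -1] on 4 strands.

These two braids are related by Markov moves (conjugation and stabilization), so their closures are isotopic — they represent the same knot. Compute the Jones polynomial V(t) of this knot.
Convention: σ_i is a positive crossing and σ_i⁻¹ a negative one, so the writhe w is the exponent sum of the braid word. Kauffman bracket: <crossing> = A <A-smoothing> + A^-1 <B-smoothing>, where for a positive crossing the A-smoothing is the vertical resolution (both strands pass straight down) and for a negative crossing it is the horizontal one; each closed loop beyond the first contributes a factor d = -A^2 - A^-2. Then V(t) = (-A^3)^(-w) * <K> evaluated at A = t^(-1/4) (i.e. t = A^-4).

Markov-equivalent braids have isotopic closures, hence identical knot invariants. Strip the Markov moves from each word to reach a common short braid β, then compute V(t) once on β.
Braid A: s1 s1^-1 s2 s2 s2 s2 s1^-1 s2 s1^-1 s1^-1 on 3 strands reduces by inverse Markov moves (closure unchanged at each step):
  Deconjugate: the word is γ·β·γ⁻¹ with γ = s1 (prefix) and γ⁻¹ = s1^-1 (suffix); strip both.
Reduced to β = s1^-1 s2 s2 s2 s2 s1^-1 s2 s1^-1 on 3 strands, 8 crossings.
Braid B: s1 s1^-1 s2 s2 s2 s2 s1^-1 s2 s1^-1 s3 s1^-1 on 4 strands reduces by inverse Markov moves (closure unchanged at each step):
  Deconjugate: the word is γ·β·γ⁻¹ with γ = s1 (prefix) and γ⁻¹ = s1^-1 (suffix); strip both.
  Destabilize: the word has the form β·s3 where s3 occurs only as the final letter (β ∈ B_3); drop it and the last strand → 3 strands.
Reduced to β = s1^-1 s2 s2 s2 s2 s1^-1 s2 s1^-1 on 3 strands, 8 crossings.
Both give the same β = s1^-1 s2 s2 s2 s2 s1^-1 s2 s1^-1 on 3 strands, so one state sum suffices:
Braid: s1^-1 s2 s2 s2 s2 s1^-1 s2 s1^-1 on 3 strands, 8 crossings.
Writhe w = (#positive) - (#negative) = 5 - 3 = 2.
State-sum expansion of <K>. There are 2^8 = 256 states.
Smooth each crossing (0=||, 1=⌣⌢); contribution A^(Σ sign_k(1-2s_k)) * d^(L-1).
Tabulate the states by total A-exponent and number of loops L (A-exp: L × count):
  A^8: L=4 ×1
  A^6: L=3 ×8
  A^4: L=2 ×22, L=4 ×6
  A^2: L=1 ×23, L=3 ×29, L=5 ×4
  A^0: L=2 ×47, L=4 ×22, L=6 ×1
  A^-2: L=3 ×48, L=5 ×8
  A^-4: L=4 ×27, L=6 ×1
  A^-6: L=5 ×8
  A^-8: L=6 ×1
Each group contributes A^e * Σ count * d^(L-1):
Powers of d = -A^2 - A^-2: d^2 = A^4 + 2 + A^-4; d^3 = -A^6 - 3*A^2 - 3*A^-2 - A^-6; d^4 = A^8 + 4*A^4 + 6 + 4*A^-4 + A^-8; d^5 = -A^10 - 5*A^6 - 10*A^2 - 10*A^-2 - 5*A^-6 - A^-10.
  A^8 * (d^3) = -A^14 - 3*A^10 - 3*A^6 - A^2
  A^6 * (8*d^2) = 8*A^10 + 16*A^6 + 8*A^2
  A^4 * (22*d + 6*d^3) = -6*A^10 - 40*A^6 - 40*A^2 - 6*A^-2
  A^2 * (23 + 29*d^2 + 4*d^4) = 4*A^10 + 45*A^6 + 105*A^2 + 45*A^-2 + 4*A^-6
  A^0 * (47*d + 22*d^3 + d^5) = -A^10 - 27*A^6 - 123*A^2 - 123*A^-2 - 27*A^-6 - A^-10
  A^-2 * (48*d^2 + 8*d^4) = 8*A^6 + 80*A^2 + 144*A^-2 + 80*A^-6 + 8*A^-10
  A^-4 * (27*d^3 + d^5) = -A^6 - 32*A^2 - 91*A^-2 - 91*A^-6 - 32*A^-10 - A^-14
  A^-6 * (8*d^4) = 8*A^2 + 32*A^-2 + 48*A^-6 + 32*A^-10 + 8*A^-14
  A^-8 * (d^5) = -A^2 - 5*A^-2 - 10*A^-6 - 10*A^-10 - 5*A^-14 - A^-18
Summing the groups: <K> = -A^14 + 2*A^10 - 2*A^6 + 4*A^2 - 4*A^-2 + 4*A^-6 - 3*A^-10 + 2*A^-14 - A^-18
Normalise by the writhe: (-A^3)^(-w) = (-A^3)^(-2) = A^-6, so f(A) = A^-6 * <K> = -A^8 + 2*A^4 - 2 + 4*A^-4 - 4*A^-8 + 4*A^-12 - 3*A^-16 + 2*A^-20 - A^-24.
Substitute A = t^(-1/4), i.e. A^e → t^(-e/4): V(t) = -t^6 + 2*t^5 - 3*t^4 + 4*t^3 - 4*t^2 + 4*t - 2 + 2*t^-1 - t^-2

Answer: -t^6 + 2*t^5 - 3*t^4 + 4*t^3 - 4*t^2 + 4*t - 2 + 2*t^-1 - t^-2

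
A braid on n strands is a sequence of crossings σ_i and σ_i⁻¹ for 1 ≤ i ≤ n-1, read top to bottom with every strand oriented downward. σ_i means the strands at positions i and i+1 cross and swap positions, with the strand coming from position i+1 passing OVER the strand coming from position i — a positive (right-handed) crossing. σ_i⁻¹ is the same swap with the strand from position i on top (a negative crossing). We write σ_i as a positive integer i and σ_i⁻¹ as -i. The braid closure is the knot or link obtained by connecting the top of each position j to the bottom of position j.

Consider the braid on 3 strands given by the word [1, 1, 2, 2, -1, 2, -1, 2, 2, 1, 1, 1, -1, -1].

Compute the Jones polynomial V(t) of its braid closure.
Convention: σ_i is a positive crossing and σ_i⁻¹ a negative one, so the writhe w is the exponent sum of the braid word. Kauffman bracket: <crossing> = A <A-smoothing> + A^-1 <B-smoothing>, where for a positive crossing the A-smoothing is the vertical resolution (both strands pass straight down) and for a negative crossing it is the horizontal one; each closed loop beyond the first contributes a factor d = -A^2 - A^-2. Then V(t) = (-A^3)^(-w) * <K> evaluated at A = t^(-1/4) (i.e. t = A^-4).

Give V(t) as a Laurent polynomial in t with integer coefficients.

t^10 - 4*t^9 + 6*t^8 - 8*t^7 + 9*t^6 - 8*t^5 + 7*t^4 - 4*t^3 + 2*t^2

Derivation:
The presented braid s1 s1 s2 s2 s1^-1 s2 s1^-1 s2 s2 s1 s1 s1 s1^-1 s1^-1 on 3 strands reduces by inverse Markov moves (closure unchanged at each step):
  Deconjugate: the word is γ·β·γ⁻¹ with γ = s1 (prefix) and γ⁻¹ = s1^-1 (suffix); strip both.
  Deconjugate: the word is γ·β·γ⁻¹ with γ = s1 (prefix) and γ⁻¹ = s1^-1 (suffix); strip both.
Reduced to β = s2 s2 s1^-1 s2 s1^-1 s2 s2 s1 s1 s1 on 3 strands, 10 crossings.
Compute on β:
Braid: s2 s2 s1^-1 s2 s1^-1 s2 s2 s1 s1 s1 on 3 strands, 10 crossings.
Writhe w = (#positive) - (#negative) = 8 - 2 = 6.
Enumerate smoothing states for the bracket polynomial. There are 2^10 = 1024 states.
Smooth each crossing (0=||, 1=⌣⌢); contribution A^(Σ sign_k(1-2s_k)) * d^(L-1).
Tabulate the states by total A-exponent and number of loops L (A-exp: L × count):
  A^10: L=3 ×1
  A^8: L=2 ×7, L=4 ×3
  A^6: L=1 ×14, L=3 ×28, L=5 ×3
  A^4: L=2 ×88, L=4 ×31, L=6 ×1
  A^2: L=1 ×63, L=3 ×133, L=5 ×14
  A^0: L=2 ×159, L=4 ×91, L=6 ×2
  A^-2: L=3 ×180, L=5 ×30
  A^-4: L=4 ×116, L=6 ×4
  A^-6: L=5 ×45
  A^-8: L=6 ×10
  A^-10: L=7 ×1
Each group contributes A^e * Σ count * d^(L-1):
Powers of d = -A^2 - A^-2: d^2 = A^4 + 2 + A^-4; d^3 = -A^6 - 3*A^2 - 3*A^-2 - A^-6; d^4 = A^8 + 4*A^4 + 6 + 4*A^-4 + A^-8; d^5 = -A^10 - 5*A^6 - 10*A^2 - 10*A^-2 - 5*A^-6 - A^-10; d^6 = A^12 + 6*A^8 + 15*A^4 + 20 + 15*A^-4 + 6*A^-8 + A^-12.
  A^10 * (d^2) = A^14 + 2*A^10 + A^6
  A^8 * (7*d + 3*d^3) = -3*A^14 - 16*A^10 - 16*A^6 - 3*A^2
  A^6 * (14 + 28*d^2 + 3*d^4) = 3*A^14 + 40*A^10 + 88*A^6 + 40*A^2 + 3*A^-2
  A^4 * (88*d + 31*d^3 + d^5) = -A^14 - 36*A^10 - 191*A^6 - 191*A^2 - 36*A^-2 - A^-6
  A^2 * (63 + 133*d^2 + 14*d^4) = 14*A^10 + 189*A^6 + 413*A^2 + 189*A^-2 + 14*A^-6
  A^0 * (159*d + 91*d^3 + 2*d^5) = -2*A^10 - 101*A^6 - 452*A^2 - 452*A^-2 - 101*A^-6 - 2*A^-10
  A^-2 * (180*d^2 + 30*d^4) = 30*A^6 + 300*A^2 + 540*A^-2 + 300*A^-6 + 30*A^-10
  A^-4 * (116*d^3 + 4*d^5) = -4*A^6 - 136*A^2 - 388*A^-2 - 388*A^-6 - 136*A^-10 - 4*A^-14
  A^-6 * (45*d^4) = 45*A^2 + 180*A^-2 + 270*A^-6 + 180*A^-10 + 45*A^-14
  A^-8 * (10*d^5) = -10*A^2 - 50*A^-2 - 100*A^-6 - 100*A^-10 - 50*A^-14 - 10*A^-18
  A^-10 * (d^6) = A^2 + 6*A^-2 + 15*A^-6 + 20*A^-10 + 15*A^-14 + 6*A^-18 + A^-22
Summing the groups: <K> = 2*A^10 - 4*A^6 + 7*A^2 - 8*A^-2 + 9*A^-6 - 8*A^-10 + 6*A^-14 - 4*A^-18 + A^-22
Normalise by the writhe: (-A^3)^(-w) = (-A^3)^(-6) = A^-18, so f(A) = A^-18 * <K> = 2*A^-8 - 4*A^-12 + 7*A^-16 - 8*A^-20 + 9*A^-24 - 8*A^-28 + 6*A^-32 - 4*A^-36 + A^-40.
Substitute A = t^(-1/4), i.e. A^e → t^(-e/4): V(t) = t^10 - 4*t^9 + 6*t^8 - 8*t^7 + 9*t^6 - 8*t^5 + 7*t^4 - 4*t^3 + 2*t^2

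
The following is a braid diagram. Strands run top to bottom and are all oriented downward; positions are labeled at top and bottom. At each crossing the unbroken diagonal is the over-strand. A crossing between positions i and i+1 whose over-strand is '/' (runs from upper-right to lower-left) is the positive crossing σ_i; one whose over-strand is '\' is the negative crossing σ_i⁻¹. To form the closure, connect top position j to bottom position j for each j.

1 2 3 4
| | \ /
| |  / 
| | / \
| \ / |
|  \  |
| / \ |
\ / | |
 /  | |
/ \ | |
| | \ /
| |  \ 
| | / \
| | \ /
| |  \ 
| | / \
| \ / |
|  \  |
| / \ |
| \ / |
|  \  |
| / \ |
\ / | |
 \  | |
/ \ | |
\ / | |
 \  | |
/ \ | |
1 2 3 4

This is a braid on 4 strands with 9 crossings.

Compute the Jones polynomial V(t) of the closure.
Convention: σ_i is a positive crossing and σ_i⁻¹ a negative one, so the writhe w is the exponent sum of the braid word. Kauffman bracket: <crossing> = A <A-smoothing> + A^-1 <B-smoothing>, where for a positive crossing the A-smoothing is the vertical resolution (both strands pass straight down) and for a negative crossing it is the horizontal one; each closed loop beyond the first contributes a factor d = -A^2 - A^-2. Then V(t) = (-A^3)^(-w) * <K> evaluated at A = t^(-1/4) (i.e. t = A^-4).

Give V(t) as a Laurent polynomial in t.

Reading the diagram top to bottom ('/'-over between positions i,i+1 = s_i, '\'-over = s_i^-1): braid word = s3 s2^-1 s1 s3^-1 s3^-1 s2^-1 s2^-1 s1^-1 s1^-1.
Braid: s3 s2^-1 s1 s3^-1 s3^-1 s2^-1 s2^-1 s1^-1 s1^-1 on 4 strands, 9 crossings.
Writhe w = (#positive) - (#negative) = 2 - 7 = -5.
State-sum expansion of <K>. There are 2^9 = 512 states.
Each crossing splits two ways (0=vertical, 1=horizontal). The state's weight is A^(#A-smoothings - #B-smoothings) * d^(loops - 1).
Tabulate the states by total A-exponent and number of loops L (A-exp: L × count):
  A^9: L=5 ×1
  A^7: L=4 ×9
  A^5: L=3 ×31, L=5 ×5
  A^3: L=2 ×48, L=4 ×35, L=6 ×1
  A^1: L=1 ×28, L=3 ×86, L=5 ×12
  A^-1: L=2 ×82, L=4 ×43, L=6 ×1
  A^-3: L=1 ×20, L=3 ×58, L=5 ×6
  A^-5: L=2 ×25, L=4 ×11
  A^-7: L=1 ×3, L=3 ×6
  A^-9: L=2 ×1
Each group contributes A^e * Σ count * d^(L-1):
Powers of d = -A^2 - A^-2: d^2 = A^4 + 2 + A^-4; d^3 = -A^6 - 3*A^2 - 3*A^-2 - A^-6; d^4 = A^8 + 4*A^4 + 6 + 4*A^-4 + A^-8; d^5 = -A^10 - 5*A^6 - 10*A^2 - 10*A^-2 - 5*A^-6 - A^-10.
  A^9 * (d^4) = A^17 + 4*A^13 + 6*A^9 + 4*A^5 + A
  A^7 * (9*d^3) = -9*A^13 - 27*A^9 - 27*A^5 - 9*A
  A^5 * (31*d^2 + 5*d^4) = 5*A^13 + 51*A^9 + 92*A^5 + 51*A + 5*A^-3
  A^3 * (48*d + 35*d^3 + d^5) = -A^13 - 40*A^9 - 163*A^5 - 163*A - 40*A^-3 - A^-7
  A^1 * (28 + 86*d^2 + 12*d^4) = 12*A^9 + 134*A^5 + 272*A + 134*A^-3 + 12*A^-7
  A^-1 * (82*d + 43*d^3 + d^5) = -A^9 - 48*A^5 - 221*A - 221*A^-3 - 48*A^-7 - A^-11
  A^-3 * (20 + 58*d^2 + 6*d^4) = 6*A^5 + 82*A + 172*A^-3 + 82*A^-7 + 6*A^-11
  A^-5 * (25*d + 11*d^3) = -11*A - 58*A^-3 - 58*A^-7 - 11*A^-11
  A^-7 * (3 + 6*d^2) = 6*A^-3 + 15*A^-7 + 6*A^-11
  A^-9 * (d) = -A^-7 - A^-11
Summing the groups: <K> = A^17 - A^13 + A^9 - 2*A^5 + 2*A - 2*A^-3 + A^-7 - A^-11
Normalise by the writhe: (-A^3)^(-w) = (-A^3)^(5) = -A^15, so f(A) = -A^15 * <K> = -A^32 + A^28 - A^24 + 2*A^20 - 2*A^16 + 2*A^12 - A^8 + A^4.
Substitute A = t^(-1/4), i.e. A^e → t^(-e/4): V(t) = t^-1 - t^-2 + 2*t^-3 - 2*t^-4 + 2*t^-5 - t^-6 + t^-7 - t^-8

Answer: t^-1 - t^-2 + 2*t^-3 - 2*t^-4 + 2*t^-5 - t^-6 + t^-7 - t^-8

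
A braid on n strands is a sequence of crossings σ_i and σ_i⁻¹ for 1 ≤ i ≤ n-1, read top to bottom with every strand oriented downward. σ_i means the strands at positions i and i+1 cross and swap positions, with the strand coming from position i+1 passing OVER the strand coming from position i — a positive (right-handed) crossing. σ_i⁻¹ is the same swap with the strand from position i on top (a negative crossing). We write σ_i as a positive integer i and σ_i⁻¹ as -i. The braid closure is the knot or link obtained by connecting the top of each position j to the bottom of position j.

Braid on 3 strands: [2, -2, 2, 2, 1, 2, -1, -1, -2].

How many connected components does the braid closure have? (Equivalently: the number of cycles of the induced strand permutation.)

2

Derivation:
Track the strand permutation on 3 strands, starting from identity.
  step 1: s2 swaps positions 2,3 -> [1 3 2]
  step 2: s2^-1 swaps positions 2,3 -> [1 2 3]
  step 3: s2 swaps positions 2,3 -> [1 3 2]
  step 4: s2 swaps positions 2,3 -> [1 2 3]
  step 5: s1 swaps positions 1,2 -> [2 1 3]
  step 6: s2 swaps positions 2,3 -> [2 3 1]
  step 7: s1^-1 swaps positions 1,2 -> [3 2 1]
  step 8: s1^-1 swaps positions 1,2 -> [2 3 1]
  step 9: s2^-1 swaps positions 2,3 -> [2 1 3]
Final permutation (position -> original strand): [2 1 3]
Closure components = cycle count of this permutation = 2.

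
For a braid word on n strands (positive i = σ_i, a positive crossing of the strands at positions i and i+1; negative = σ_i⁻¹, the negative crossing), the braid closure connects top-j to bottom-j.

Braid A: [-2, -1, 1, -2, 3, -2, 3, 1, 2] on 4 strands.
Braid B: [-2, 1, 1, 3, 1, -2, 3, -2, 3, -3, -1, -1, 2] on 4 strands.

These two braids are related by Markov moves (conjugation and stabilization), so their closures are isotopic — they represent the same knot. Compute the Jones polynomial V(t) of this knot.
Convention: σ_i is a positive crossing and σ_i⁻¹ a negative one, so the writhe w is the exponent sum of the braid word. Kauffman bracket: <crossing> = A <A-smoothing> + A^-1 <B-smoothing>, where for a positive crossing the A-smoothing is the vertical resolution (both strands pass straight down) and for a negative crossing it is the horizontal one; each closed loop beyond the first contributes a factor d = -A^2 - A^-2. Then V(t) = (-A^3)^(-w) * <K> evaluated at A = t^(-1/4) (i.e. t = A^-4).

t^2 - t + 1 - t^-1 + t^-2

Derivation:
Markov-equivalent braids have isotopic closures, hence identical knot invariants. Strip the Markov moves from each word to reach a common short braid β, then compute V(t) once on β.
Braid A: s2^-1 s1^-1 s1 s2^-1 s3 s2^-1 s3 s1 s2 on 4 strands reduces by inverse Markov moves (closure unchanged at each step):
  Deconjugate: the word is γ·β·γ⁻¹ with γ = s2^-1 s1^-1 (prefix) and γ⁻¹ = s1 s2 (suffix); strip both.
Reduced to β = s1 s2^-1 s3 s2^-1 s3 on 4 strands, 5 crossings.
Braid B: s2^-1 s1 s1 s3 s1 s2^-1 s3 s2^-1 s3 s3^-1 s1^-1 s1^-1 s2 on 4 strands reduces by inverse Markov moves (closure unchanged at each step):
  Deconjugate: the word is γ·β·γ⁻¹ with γ = s2^-1 s1 (prefix) and γ⁻¹ = s1^-1 s2 (suffix); strip both.
  Deconjugate: the word is γ·β·γ⁻¹ with γ = s1 s3 (prefix) and γ⁻¹ = s3^-1 s1^-1 (suffix); strip both.
Reduced to β = s1 s2^-1 s3 s2^-1 s3 on 4 strands, 5 crossings.
Both give the same β = s1 s2^-1 s3 s2^-1 s3 on 4 strands, so one state sum suffices:
Braid: s1 s2^-1 s3 s2^-1 s3 on 4 strands, 5 crossings.
Writhe w = (#positive) - (#negative) = 3 - 2 = 1.
Enumerate smoothing states for the bracket polynomial. There are 2^5 = 32 states.
For each crossing: s=0 is the vertical smoothing, s=1 horizontal. Crossing k contributes A^(sign_k * (1 - 2*s_k)); loop factor d = -A^2 - A^-2.
  state 00000: A-exp=+1, loops=4, term = A^1 * d^3
  state 00001: A-exp=-1, loops=3, term = A^-1 * d^2
  state 00010: A-exp=+3, loops=3, term = A^3 * d^2
  state 00011: A-exp=+1, loops=2, term = A^1 * d^1
  state 00100: A-exp=-1, loops=3, term = A^-1 * d^2
  state 00101: A-exp=-3, loops=4, term = A^-3 * d^3
  state 00110: A-exp=+1, loops=2, term = A^1 * d^1
  state 00111: A-exp=-1, loops=3, term = A^-1 * d^2
  state 01000: A-exp=+3, loops=3, term = A^3 * d^2
  state 01001: A-exp=+1, loops=2, term = A^1 * d^1
  state 01010: A-exp=+5, loops=4, term = A^5 * d^3
  state 01011: A-exp=+3, loops=3, term = A^3 * d^2
  state 01100: A-exp=+1, loops=2, term = A^1 * d^1
  state 01101: A-exp=-1, loops=3, term = A^-1 * d^2
  state 01110: A-exp=+3, loops=3, term = A^3 * d^2
  state 01111: A-exp=+1, loops=2, term = A^1 * d^1
  state 10000: A-exp=-1, loops=3, term = A^-1 * d^2
  state 10001: A-exp=-3, loops=2, term = A^-3 * d^1
  state 10010: A-exp=+1, loops=2, term = A^1 * d^1
  state 10011: A-exp=-1, loops=1, term = A^-1 * d^0
  state 10100: A-exp=-3, loops=2, term = A^-3 * d^1
  state 10101: A-exp=-5, loops=3, term = A^-5 * d^2
  state 10110: A-exp=-1, loops=1, term = A^-1 * d^0
  state 10111: A-exp=-3, loops=2, term = A^-3 * d^1
  state 11000: A-exp=+1, loops=2, term = A^1 * d^1
  state 11001: A-exp=-1, loops=1, term = A^-1 * d^0
  state 11010: A-exp=+3, loops=3, term = A^3 * d^2
  state 11011: A-exp=+1, loops=2, term = A^1 * d^1
  state 11100: A-exp=-1, loops=1, term = A^-1 * d^0
  state 11101: A-exp=-3, loops=2, term = A^-3 * d^1
  state 11110: A-exp=+1, loops=2, term = A^1 * d^1
  state 11111: A-exp=-1, loops=1, term = A^-1 * d^0
Collect the terms by A-exponent (count of states per loop number):
Powers of d = -A^2 - A^-2: d^2 = A^4 + 2 + A^-4; d^3 = -A^6 - 3*A^2 - 3*A^-2 - A^-6.
  A^5 * (d^3) = -A^11 - 3*A^7 - 3*A^3 - A^-1
  A^3 * (5*d^2) = 5*A^7 + 10*A^3 + 5*A^-1
  A^1 * (9*d + d^3) = -A^7 - 12*A^3 - 12*A^-1 - A^-5
  A^-1 * (5 + 5*d^2) = 5*A^3 + 15*A^-1 + 5*A^-5
  A^-3 * (4*d + d^3) = -A^3 - 7*A^-1 - 7*A^-5 - A^-9
  A^-5 * (d^2) = A^-1 + 2*A^-5 + A^-9
Summing the groups: <K> = -A^11 + A^7 - A^3 + A^-1 - A^-5
Normalise by the writhe: (-A^3)^(-w) = (-A^3)^(-1) = -A^-3, so f(A) = -A^-3 * <K> = A^8 - A^4 + 1 - A^-4 + A^-8.
Substitute A = t^(-1/4), i.e. A^e → t^(-e/4): V(t) = t^2 - t + 1 - t^-1 + t^-2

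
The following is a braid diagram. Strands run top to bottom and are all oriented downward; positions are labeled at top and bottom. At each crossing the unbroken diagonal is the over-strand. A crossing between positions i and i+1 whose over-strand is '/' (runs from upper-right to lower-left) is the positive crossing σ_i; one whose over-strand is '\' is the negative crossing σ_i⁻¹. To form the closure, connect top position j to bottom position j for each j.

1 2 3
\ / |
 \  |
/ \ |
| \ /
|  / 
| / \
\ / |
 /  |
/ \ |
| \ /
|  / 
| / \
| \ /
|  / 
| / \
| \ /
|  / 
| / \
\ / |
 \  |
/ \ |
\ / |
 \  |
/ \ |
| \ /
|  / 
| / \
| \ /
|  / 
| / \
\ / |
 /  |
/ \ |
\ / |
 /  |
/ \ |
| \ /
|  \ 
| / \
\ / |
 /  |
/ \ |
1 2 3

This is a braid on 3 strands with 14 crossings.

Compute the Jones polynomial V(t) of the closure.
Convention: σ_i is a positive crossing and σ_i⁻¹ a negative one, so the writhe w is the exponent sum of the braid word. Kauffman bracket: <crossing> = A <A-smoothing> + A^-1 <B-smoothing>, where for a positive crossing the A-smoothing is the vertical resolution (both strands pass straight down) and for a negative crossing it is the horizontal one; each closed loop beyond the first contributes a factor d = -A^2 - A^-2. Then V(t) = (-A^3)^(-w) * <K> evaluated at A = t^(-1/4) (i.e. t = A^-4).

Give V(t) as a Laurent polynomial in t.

t^10 - 3*t^9 + 5*t^8 - 7*t^7 + 7*t^6 - 7*t^5 + 6*t^4 - 3*t^3 + 2*t^2

Derivation:
Reading the diagram top to bottom ('/'-over between positions i,i+1 = s_i, '\'-over = s_i^-1): braid word = s1^-1 s2 s1 s2 s2 s2 s1^-1 s1^-1 s2 s2 s1 s1 s2^-1 s1.
The presented braid s1^-1 s2 s1 s2 s2 s2 s1^-1 s1^-1 s2 s2 s1 s1 s2^-1 s1 on 3 strands reduces by inverse Markov moves (closure unchanged at each step):
  Deconjugate: the word is γ·β·γ⁻¹ with γ = s1^-1 s2 (prefix) and γ⁻¹ = s2^-1 s1 (suffix); strip both.
Reduced to β = s1 s2 s2 s2 s1^-1 s1^-1 s2 s2 s1 s1 on 3 strands, 10 crossings.
Compute on β:
Braid: s1 s2 s2 s2 s1^-1 s1^-1 s2 s2 s1 s1 on 3 strands, 10 crossings.
Writhe w = (#positive) - (#negative) = 8 - 2 = 6.
Computing the Kauffman bracket via state sum. There are 2^10 = 1024 states.
For each crossing: s=0 is the vertical smoothing, s=1 horizontal. Crossing k contributes A^(sign_k * (1 - 2*s_k)); loop factor d = -A^2 - A^-2.
Tabulate the states by total A-exponent and number of loops L (A-exp: L × count):
  A^10: L=3 ×1
  A^8: L=2 ×7, L=4 ×3
  A^6: L=1 ×10, L=3 ×32, L=5 ×3
  A^4: L=2 ×76, L=4 ×43, L=6 ×1
  A^2: L=1 ×51, L=3 ×132, L=5 ×27
  A^0: L=2 ×135, L=4 ×109, L=6 ×8
  A^-2: L=3 ×161, L=5 ×48, L=7 ×1
  A^-4: L=4 ×109, L=6 ×11
  A^-6: L=5 ×44, L=7 ×1
  A^-8: L=6 ×10
  A^-10: L=7 ×1
Each group contributes A^e * Σ count * d^(L-1):
Powers of d = -A^2 - A^-2: d^2 = A^4 + 2 + A^-4; d^3 = -A^6 - 3*A^2 - 3*A^-2 - A^-6; d^4 = A^8 + 4*A^4 + 6 + 4*A^-4 + A^-8; d^5 = -A^10 - 5*A^6 - 10*A^2 - 10*A^-2 - 5*A^-6 - A^-10; d^6 = A^12 + 6*A^8 + 15*A^4 + 20 + 15*A^-4 + 6*A^-8 + A^-12.
  A^10 * (d^2) = A^14 + 2*A^10 + A^6
  A^8 * (7*d + 3*d^3) = -3*A^14 - 16*A^10 - 16*A^6 - 3*A^2
  A^6 * (10 + 32*d^2 + 3*d^4) = 3*A^14 + 44*A^10 + 92*A^6 + 44*A^2 + 3*A^-2
  A^4 * (76*d + 43*d^3 + d^5) = -A^14 - 48*A^10 - 215*A^6 - 215*A^2 - 48*A^-2 - A^-6
  A^2 * (51 + 132*d^2 + 27*d^4) = 27*A^10 + 240*A^6 + 477*A^2 + 240*A^-2 + 27*A^-6
  A^0 * (135*d + 109*d^3 + 8*d^5) = -8*A^10 - 149*A^6 - 542*A^2 - 542*A^-2 - 149*A^-6 - 8*A^-10
  A^-2 * (161*d^2 + 48*d^4 + d^6) = A^10 + 54*A^6 + 368*A^2 + 630*A^-2 + 368*A^-6 + 54*A^-10 + A^-14
  A^-4 * (109*d^3 + 11*d^5) = -11*A^6 - 164*A^2 - 437*A^-2 - 437*A^-6 - 164*A^-10 - 11*A^-14
  A^-6 * (44*d^4 + d^6) = A^6 + 50*A^2 + 191*A^-2 + 284*A^-6 + 191*A^-10 + 50*A^-14 + A^-18
  A^-8 * (10*d^5) = -10*A^2 - 50*A^-2 - 100*A^-6 - 100*A^-10 - 50*A^-14 - 10*A^-18
  A^-10 * (d^6) = A^2 + 6*A^-2 + 15*A^-6 + 20*A^-10 + 15*A^-14 + 6*A^-18 + A^-22
Summing the groups: <K> = 2*A^10 - 3*A^6 + 6*A^2 - 7*A^-2 + 7*A^-6 - 7*A^-10 + 5*A^-14 - 3*A^-18 + A^-22
Normalise by the writhe: (-A^3)^(-w) = (-A^3)^(-6) = A^-18, so f(A) = A^-18 * <K> = 2*A^-8 - 3*A^-12 + 6*A^-16 - 7*A^-20 + 7*A^-24 - 7*A^-28 + 5*A^-32 - 3*A^-36 + A^-40.
Substitute A = t^(-1/4), i.e. A^e → t^(-e/4): V(t) = t^10 - 3*t^9 + 5*t^8 - 7*t^7 + 7*t^6 - 7*t^5 + 6*t^4 - 3*t^3 + 2*t^2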